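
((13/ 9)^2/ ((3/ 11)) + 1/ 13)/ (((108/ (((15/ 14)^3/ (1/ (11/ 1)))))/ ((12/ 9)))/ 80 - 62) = -335637500/ 2689796889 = -0.12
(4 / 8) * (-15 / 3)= -5 / 2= -2.50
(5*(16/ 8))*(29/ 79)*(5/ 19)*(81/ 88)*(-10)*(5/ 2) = -1468125/ 66044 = -22.23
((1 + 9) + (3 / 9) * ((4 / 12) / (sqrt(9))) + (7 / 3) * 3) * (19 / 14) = 4370 / 189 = 23.12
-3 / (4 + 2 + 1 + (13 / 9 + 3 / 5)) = -135 / 407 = -0.33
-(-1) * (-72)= -72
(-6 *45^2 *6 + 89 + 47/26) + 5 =-1892909/26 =-72804.19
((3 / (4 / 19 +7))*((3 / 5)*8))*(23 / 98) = 15732 / 33565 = 0.47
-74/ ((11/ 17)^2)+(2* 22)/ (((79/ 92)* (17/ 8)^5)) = -2382789853814/ 13572413063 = -175.56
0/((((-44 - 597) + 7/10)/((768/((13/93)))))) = 0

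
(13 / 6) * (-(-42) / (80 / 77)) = 7007 / 80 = 87.59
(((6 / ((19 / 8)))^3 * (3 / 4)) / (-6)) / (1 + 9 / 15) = -8640 / 6859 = -1.26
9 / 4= 2.25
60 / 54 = 10 / 9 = 1.11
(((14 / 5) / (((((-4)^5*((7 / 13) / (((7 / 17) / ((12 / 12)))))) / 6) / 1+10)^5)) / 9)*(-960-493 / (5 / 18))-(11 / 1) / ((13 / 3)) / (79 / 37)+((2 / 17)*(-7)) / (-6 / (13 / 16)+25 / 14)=-4601644144107774064367670971 / 4416962042961138178216719400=-1.04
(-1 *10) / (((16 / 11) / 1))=-55 / 8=-6.88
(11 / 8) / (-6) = -11 / 48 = -0.23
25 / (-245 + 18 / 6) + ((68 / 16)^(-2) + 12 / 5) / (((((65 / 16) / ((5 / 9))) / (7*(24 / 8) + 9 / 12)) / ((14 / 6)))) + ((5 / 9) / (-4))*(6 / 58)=40158140111 / 2372996340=16.92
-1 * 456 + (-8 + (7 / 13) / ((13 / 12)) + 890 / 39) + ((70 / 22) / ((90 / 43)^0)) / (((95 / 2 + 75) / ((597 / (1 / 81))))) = 31830196 / 39039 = 815.34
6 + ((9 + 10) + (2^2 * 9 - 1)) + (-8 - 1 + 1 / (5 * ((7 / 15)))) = 51.43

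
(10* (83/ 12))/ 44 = 415/ 264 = 1.57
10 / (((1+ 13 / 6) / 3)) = 180 / 19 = 9.47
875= 875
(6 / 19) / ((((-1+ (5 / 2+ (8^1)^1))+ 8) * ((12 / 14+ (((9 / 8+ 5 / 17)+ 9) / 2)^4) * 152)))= 8210448384 / 50998775853248315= 0.00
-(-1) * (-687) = -687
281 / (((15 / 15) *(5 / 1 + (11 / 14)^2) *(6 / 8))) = 220304 / 3303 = 66.70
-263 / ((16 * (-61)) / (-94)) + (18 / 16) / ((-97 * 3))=-149900 / 5917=-25.33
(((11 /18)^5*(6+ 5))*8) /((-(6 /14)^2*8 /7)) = -607645423 /17006112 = -35.73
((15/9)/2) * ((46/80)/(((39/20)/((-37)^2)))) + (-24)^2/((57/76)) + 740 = 863179/468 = 1844.40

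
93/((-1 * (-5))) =93/5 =18.60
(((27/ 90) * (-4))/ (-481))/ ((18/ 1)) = 1/ 7215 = 0.00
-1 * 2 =-2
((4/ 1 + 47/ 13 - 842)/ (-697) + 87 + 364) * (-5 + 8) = 12292074/ 9061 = 1356.59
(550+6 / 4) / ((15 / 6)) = 1103 / 5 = 220.60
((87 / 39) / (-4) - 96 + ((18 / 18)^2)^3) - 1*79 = -9077 / 52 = -174.56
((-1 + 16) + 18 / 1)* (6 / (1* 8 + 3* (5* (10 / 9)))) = 297 / 37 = 8.03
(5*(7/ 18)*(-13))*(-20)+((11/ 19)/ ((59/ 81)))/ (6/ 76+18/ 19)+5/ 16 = 506.64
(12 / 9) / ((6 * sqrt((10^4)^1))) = 1 / 450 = 0.00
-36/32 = -9/8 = -1.12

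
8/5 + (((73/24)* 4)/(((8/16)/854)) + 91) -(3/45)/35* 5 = 730564/35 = 20873.26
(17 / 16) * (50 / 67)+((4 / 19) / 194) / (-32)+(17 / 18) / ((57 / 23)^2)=0.95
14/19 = 0.74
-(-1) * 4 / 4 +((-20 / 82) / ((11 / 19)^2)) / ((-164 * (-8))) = 3252611 / 3254416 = 1.00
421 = 421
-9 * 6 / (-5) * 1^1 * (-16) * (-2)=1728 / 5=345.60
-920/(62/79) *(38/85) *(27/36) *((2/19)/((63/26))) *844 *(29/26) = -177891568/11067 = -16074.06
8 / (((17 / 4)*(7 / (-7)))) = -32 / 17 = -1.88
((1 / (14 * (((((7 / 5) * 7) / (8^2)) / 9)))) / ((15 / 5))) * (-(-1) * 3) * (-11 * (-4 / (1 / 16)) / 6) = 168960 / 343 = 492.59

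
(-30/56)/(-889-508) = 15/39116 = 0.00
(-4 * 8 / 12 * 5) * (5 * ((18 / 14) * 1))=-600 / 7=-85.71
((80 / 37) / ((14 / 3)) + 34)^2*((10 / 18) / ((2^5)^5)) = 99591845 / 5064445919232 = 0.00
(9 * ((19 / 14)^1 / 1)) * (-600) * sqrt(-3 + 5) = -51300 * sqrt(2) / 7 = -10364.17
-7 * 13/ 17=-91/ 17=-5.35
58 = 58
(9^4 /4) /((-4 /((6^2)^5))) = -24794911296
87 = 87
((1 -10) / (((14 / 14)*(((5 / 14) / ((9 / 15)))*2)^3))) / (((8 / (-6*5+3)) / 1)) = 18.00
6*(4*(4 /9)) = 32 /3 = 10.67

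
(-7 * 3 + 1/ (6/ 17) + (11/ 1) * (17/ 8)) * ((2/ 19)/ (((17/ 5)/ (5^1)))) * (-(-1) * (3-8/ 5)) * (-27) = -39375/ 1292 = -30.48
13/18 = 0.72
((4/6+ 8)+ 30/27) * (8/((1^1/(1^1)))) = 704/9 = 78.22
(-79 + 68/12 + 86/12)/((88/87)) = -11513/176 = -65.41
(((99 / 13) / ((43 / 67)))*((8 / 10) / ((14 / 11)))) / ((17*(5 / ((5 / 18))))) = 0.02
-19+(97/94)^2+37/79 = -12192593/698044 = -17.47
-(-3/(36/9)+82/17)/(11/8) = -554/187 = -2.96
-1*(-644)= 644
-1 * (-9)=9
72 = 72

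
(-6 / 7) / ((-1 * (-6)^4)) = 0.00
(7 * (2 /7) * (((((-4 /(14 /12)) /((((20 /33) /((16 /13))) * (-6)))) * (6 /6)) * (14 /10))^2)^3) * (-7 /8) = -37917664877740032 /1178420166015625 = -32.18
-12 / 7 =-1.71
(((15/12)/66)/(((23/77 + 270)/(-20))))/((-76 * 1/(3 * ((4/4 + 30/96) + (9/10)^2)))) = 5943/50617216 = 0.00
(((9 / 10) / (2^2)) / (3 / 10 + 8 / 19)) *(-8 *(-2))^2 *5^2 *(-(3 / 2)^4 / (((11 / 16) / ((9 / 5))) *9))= -4432320 / 1507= -2941.15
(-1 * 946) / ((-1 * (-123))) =-946 / 123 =-7.69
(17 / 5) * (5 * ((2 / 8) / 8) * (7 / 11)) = 119 / 352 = 0.34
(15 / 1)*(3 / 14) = 45 / 14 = 3.21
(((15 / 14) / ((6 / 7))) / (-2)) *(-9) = 45 / 8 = 5.62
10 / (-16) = -0.62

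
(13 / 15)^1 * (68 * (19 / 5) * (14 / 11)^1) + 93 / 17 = 4074173 / 14025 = 290.49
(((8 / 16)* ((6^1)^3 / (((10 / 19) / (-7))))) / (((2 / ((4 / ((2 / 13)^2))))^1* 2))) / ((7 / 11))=-953667 / 10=-95366.70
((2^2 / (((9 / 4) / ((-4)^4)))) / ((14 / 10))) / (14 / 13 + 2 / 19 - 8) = -1264640 / 26523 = -47.68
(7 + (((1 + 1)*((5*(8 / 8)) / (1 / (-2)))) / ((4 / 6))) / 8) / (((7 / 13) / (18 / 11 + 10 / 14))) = 30589 / 2156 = 14.19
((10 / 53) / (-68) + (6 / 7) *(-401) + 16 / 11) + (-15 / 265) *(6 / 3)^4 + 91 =-34989343 / 138754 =-252.17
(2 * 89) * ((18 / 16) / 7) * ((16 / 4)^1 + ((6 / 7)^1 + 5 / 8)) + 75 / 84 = 247307 / 1568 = 157.72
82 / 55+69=3877 / 55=70.49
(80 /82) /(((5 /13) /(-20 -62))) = -208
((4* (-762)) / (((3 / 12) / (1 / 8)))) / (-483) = 508 / 161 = 3.16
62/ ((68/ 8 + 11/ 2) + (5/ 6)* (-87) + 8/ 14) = -868/ 811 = -1.07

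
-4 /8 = -1 /2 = -0.50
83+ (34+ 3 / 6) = 235 / 2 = 117.50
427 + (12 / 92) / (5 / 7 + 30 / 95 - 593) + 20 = 269814431 / 603612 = 447.00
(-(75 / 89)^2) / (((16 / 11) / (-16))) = 61875 / 7921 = 7.81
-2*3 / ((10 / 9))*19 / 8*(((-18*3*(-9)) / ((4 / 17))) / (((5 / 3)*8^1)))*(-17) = 108079353 / 3200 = 33774.80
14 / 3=4.67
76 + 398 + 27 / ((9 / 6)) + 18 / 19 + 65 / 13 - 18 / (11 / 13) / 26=103900 / 209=497.13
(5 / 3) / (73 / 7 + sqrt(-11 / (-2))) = 5110 / 30357 - 245 * sqrt(22) / 30357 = 0.13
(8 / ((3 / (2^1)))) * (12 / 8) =8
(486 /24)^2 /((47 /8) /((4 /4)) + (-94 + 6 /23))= -50301 /10778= -4.67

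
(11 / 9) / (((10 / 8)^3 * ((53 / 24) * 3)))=5632 / 59625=0.09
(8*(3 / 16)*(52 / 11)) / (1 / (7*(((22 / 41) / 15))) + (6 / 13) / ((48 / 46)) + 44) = 28392 / 193937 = 0.15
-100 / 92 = -25 / 23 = -1.09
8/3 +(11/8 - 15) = -263/24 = -10.96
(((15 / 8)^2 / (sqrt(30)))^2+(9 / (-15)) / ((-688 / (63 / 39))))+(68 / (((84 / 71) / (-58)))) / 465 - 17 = -212457178303 / 8943427584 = -23.76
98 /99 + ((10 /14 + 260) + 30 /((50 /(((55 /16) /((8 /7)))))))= 23374291 /88704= 263.51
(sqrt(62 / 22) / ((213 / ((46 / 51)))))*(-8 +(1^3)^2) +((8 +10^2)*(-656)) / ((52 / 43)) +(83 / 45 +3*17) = -34241806 / 585 -322*sqrt(341) / 119493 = -58533.05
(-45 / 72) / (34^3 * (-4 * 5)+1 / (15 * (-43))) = 3225 / 4056172808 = 0.00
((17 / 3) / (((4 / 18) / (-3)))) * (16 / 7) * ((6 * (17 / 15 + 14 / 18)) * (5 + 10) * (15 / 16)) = -197370 / 7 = -28195.71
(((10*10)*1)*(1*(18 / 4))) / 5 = 90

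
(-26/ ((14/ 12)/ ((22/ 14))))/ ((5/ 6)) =-10296/ 245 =-42.02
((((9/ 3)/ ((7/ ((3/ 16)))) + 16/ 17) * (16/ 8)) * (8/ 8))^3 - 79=-60803327607/ 862801408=-70.47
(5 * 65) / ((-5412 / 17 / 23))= -127075 / 5412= -23.48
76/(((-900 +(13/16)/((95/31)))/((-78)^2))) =-702823680/1367597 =-513.91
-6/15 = -2/5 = -0.40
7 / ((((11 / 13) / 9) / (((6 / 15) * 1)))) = 1638 / 55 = 29.78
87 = 87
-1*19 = -19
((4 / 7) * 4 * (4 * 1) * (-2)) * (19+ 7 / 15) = -37376 / 105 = -355.96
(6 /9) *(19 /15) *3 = 38 /15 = 2.53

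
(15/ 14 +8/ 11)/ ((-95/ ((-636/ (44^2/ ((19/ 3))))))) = 14681/ 372680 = 0.04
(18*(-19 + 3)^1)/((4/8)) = -576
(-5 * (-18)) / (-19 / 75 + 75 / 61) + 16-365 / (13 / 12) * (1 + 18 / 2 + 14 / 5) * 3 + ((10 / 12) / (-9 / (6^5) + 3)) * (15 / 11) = -12829.27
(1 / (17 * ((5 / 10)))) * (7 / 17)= 14 / 289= 0.05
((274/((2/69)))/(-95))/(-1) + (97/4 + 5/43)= 123.87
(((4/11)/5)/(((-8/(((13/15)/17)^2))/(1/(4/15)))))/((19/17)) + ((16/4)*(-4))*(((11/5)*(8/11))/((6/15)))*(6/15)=-54574249/2131800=-25.60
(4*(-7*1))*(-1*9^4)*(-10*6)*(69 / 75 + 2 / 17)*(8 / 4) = -1944365472 / 85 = -22874887.91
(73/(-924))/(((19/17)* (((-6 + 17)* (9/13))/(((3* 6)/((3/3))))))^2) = -3565393/10090311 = -0.35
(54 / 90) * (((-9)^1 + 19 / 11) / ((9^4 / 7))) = -112 / 24057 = -0.00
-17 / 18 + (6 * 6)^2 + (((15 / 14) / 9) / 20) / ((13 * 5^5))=26516262503 / 20475000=1295.06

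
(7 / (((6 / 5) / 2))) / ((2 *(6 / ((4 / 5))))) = 7 / 9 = 0.78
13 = 13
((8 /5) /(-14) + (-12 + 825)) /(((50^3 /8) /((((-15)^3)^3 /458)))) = -14000025825 /3206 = -4366820.28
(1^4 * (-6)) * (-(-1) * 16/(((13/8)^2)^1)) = -6144/169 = -36.36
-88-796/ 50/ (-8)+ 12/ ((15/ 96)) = -921/ 100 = -9.21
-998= -998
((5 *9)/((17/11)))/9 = 55/17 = 3.24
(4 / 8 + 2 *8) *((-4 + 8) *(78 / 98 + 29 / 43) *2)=408936 / 2107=194.08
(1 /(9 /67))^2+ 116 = 13885 /81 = 171.42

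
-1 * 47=-47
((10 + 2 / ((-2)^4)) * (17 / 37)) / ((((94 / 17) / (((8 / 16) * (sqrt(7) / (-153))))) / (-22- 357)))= 57987 * sqrt(7) / 55648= 2.76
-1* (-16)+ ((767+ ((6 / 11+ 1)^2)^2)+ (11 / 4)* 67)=56980113 / 58564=972.95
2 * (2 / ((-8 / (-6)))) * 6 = 18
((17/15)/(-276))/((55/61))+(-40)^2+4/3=364622563/227700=1601.33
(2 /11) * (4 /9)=8 /99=0.08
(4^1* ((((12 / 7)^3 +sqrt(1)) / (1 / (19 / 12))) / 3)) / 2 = 39349 / 6174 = 6.37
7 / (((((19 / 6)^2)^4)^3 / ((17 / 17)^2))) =33168669368251318272 / 4898762930960846817716295277921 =0.00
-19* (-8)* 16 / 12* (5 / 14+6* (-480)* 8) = -98056720 / 21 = -4669367.62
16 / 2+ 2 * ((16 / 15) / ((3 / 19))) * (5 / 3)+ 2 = 878 / 27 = 32.52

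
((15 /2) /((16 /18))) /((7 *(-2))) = -135 /224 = -0.60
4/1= 4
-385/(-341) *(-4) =-140/31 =-4.52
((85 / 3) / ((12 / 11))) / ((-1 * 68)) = -55 / 144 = -0.38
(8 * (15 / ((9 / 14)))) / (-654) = -280 / 981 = -0.29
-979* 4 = -3916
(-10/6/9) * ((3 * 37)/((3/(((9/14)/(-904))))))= 185/37968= 0.00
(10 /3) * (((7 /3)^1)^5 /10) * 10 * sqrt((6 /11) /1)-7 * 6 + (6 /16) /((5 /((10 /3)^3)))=-353 /9 + 168070 * sqrt(66) /8019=131.05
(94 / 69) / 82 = 47 / 2829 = 0.02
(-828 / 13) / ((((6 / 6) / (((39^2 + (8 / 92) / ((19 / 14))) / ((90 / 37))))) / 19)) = -9837634 / 13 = -756741.08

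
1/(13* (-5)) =-1/65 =-0.02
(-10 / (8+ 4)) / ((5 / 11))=-11 / 6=-1.83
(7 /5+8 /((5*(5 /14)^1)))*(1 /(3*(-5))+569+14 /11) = 4610116 /1375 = 3352.81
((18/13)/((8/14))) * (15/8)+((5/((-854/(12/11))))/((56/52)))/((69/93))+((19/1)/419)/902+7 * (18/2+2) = 220319765965755/2702138783344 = 81.54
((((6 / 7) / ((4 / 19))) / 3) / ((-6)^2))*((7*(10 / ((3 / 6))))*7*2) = 73.89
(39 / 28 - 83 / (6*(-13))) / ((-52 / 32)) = -5366 / 3549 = -1.51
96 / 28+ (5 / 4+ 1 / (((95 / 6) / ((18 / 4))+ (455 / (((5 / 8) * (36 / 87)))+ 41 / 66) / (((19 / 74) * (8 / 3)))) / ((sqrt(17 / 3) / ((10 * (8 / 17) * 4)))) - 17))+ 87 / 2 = 148628690531640 * sqrt(51) / 21603771055832793469+ 29143487179141340959685 / 604905589563318217132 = 48.18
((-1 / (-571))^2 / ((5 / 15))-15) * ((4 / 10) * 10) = -19562448 / 326041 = -60.00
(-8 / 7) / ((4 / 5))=-10 / 7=-1.43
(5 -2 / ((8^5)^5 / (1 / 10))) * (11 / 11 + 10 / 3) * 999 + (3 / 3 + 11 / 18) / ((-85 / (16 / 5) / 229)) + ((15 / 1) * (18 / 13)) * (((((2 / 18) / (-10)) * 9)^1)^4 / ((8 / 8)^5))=203176429962803046632574168032891 / 9392786934427724330041344000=21631.11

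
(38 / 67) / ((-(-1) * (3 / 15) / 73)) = 207.01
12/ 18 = 0.67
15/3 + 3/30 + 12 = 171/10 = 17.10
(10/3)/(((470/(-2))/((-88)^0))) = -2/141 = -0.01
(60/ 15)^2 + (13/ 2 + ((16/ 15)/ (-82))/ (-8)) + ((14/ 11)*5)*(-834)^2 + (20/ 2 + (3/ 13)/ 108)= 4671249287321/ 1055340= 4426297.96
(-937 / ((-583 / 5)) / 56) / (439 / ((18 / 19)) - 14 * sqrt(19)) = 0.00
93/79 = 1.18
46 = 46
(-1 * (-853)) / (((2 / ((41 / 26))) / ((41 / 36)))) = 1433893 / 1872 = 765.97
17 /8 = 2.12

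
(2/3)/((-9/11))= -22/27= -0.81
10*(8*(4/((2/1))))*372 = 59520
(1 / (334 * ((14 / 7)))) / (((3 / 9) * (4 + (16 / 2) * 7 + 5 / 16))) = 12 / 161155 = 0.00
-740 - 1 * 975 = -1715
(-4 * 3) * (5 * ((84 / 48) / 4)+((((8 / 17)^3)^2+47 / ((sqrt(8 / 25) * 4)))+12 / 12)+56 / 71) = -705 * sqrt(2) / 4 - 327981584271 / 6855069596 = -297.10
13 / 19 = 0.68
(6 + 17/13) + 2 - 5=56/13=4.31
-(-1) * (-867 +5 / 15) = -2600 / 3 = -866.67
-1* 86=-86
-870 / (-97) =870 / 97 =8.97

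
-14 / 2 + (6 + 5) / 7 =-38 / 7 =-5.43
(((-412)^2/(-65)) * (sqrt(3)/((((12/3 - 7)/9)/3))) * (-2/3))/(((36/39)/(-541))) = 15905683.07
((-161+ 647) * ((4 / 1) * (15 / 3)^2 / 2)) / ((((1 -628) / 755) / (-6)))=36693000 / 209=175564.59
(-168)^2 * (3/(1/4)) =338688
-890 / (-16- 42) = 445 / 29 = 15.34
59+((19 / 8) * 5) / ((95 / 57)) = 529 / 8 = 66.12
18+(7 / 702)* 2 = 6325 / 351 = 18.02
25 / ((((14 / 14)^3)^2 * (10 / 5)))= 25 / 2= 12.50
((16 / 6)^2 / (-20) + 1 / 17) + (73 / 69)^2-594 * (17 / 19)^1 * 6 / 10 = -489116144 / 1537803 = -318.06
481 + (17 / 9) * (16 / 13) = 56549 / 117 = 483.32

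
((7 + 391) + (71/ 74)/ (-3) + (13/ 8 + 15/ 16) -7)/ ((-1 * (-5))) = 698399/ 8880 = 78.65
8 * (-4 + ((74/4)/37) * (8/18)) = -272/9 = -30.22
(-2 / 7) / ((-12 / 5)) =5 / 42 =0.12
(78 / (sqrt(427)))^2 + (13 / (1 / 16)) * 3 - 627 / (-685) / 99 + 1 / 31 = 17362780048 / 27202035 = 638.29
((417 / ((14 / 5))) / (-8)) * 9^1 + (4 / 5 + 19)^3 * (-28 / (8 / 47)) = -1277081.03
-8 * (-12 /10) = 48 /5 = 9.60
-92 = -92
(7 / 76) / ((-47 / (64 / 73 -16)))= 1932 / 65189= 0.03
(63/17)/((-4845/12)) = -252/27455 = -0.01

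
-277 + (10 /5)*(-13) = -303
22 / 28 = 0.79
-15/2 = -7.50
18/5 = 3.60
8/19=0.42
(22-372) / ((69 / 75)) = -8750 / 23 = -380.43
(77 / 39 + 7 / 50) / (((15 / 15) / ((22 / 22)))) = 4123 / 1950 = 2.11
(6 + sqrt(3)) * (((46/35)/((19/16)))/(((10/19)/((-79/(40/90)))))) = -392472/175 - 65412 * sqrt(3)/175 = -2890.11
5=5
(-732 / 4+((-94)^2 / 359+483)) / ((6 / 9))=174804 / 359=486.92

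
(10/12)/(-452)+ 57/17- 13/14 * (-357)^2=-118342.15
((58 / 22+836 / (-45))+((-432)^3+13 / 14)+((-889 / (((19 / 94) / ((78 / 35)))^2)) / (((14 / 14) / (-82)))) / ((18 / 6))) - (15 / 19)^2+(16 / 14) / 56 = -6800624980393933 / 87560550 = -77667682.31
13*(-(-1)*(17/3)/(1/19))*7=29393/3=9797.67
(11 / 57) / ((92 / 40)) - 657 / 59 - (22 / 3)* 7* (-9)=34880401 / 77349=450.95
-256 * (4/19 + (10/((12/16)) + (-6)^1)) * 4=-440320/57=-7724.91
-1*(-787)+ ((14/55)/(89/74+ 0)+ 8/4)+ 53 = 4122626/4895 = 842.21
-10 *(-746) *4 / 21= 29840 / 21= 1420.95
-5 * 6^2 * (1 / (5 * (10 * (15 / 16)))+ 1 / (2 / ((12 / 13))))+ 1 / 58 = -86.90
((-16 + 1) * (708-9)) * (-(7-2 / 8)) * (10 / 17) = 1415475 / 34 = 41631.62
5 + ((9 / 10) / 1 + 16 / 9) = 691 / 90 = 7.68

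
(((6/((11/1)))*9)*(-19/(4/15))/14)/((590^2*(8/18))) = -13851/85771840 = -0.00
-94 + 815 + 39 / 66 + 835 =34245 / 22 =1556.59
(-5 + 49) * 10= 440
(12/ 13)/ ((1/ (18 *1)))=216/ 13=16.62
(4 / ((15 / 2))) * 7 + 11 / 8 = 613 / 120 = 5.11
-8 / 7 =-1.14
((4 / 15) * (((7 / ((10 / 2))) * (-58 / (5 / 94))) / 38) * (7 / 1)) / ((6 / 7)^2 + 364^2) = -6545126 / 11564480625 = -0.00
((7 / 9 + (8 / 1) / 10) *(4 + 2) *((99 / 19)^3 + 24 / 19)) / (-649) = -2.08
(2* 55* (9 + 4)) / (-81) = -1430 / 81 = -17.65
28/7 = 4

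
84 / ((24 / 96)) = 336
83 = 83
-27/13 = -2.08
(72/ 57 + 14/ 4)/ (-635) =-181/ 24130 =-0.01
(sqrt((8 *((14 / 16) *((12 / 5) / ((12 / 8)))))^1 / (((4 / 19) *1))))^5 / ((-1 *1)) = -70756 *sqrt(1330) / 125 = -20643.30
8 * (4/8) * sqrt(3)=4 * sqrt(3)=6.93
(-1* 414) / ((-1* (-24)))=-69 / 4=-17.25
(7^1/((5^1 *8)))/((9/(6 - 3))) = 7/120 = 0.06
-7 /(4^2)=-7 /16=-0.44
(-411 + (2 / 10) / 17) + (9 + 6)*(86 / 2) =19891 / 85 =234.01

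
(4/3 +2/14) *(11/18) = 341/378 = 0.90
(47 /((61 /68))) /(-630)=-0.08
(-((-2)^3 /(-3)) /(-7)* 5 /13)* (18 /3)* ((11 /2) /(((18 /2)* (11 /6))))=80 /273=0.29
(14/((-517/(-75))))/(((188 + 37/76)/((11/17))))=1064/152609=0.01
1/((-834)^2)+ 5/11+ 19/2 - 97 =-665994859/7651116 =-87.05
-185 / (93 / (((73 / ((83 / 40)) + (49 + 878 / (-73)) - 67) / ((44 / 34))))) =-16366580 / 2066119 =-7.92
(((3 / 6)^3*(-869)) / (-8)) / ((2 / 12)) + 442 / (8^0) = 16751 / 32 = 523.47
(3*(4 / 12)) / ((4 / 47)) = 47 / 4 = 11.75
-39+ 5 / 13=-502 / 13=-38.62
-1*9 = -9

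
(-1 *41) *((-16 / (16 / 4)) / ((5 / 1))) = 164 / 5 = 32.80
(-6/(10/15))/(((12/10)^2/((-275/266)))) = 6875/1064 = 6.46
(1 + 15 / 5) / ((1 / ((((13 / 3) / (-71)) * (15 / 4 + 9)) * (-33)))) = 7293 / 71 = 102.72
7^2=49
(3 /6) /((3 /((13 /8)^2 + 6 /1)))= 553 /384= 1.44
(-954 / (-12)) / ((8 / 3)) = 477 / 16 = 29.81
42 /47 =0.89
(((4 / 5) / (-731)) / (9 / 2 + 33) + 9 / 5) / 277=0.01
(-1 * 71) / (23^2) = -71 / 529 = -0.13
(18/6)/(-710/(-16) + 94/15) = 360/6077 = 0.06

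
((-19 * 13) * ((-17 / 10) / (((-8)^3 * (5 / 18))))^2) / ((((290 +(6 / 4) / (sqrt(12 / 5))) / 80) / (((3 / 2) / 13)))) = -38695077 / 34446976000 +1334313 * sqrt(15) / 1377879040000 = -0.00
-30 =-30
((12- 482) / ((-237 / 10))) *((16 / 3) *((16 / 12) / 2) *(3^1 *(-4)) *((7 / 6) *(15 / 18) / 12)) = -1316000 / 19197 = -68.55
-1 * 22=-22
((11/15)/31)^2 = 121/216225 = 0.00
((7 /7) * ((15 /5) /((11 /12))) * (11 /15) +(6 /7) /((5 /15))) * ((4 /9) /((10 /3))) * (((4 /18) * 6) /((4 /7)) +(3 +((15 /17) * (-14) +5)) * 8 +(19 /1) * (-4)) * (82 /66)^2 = -98082988 /883575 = -111.01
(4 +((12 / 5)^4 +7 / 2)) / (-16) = -50847 / 20000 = -2.54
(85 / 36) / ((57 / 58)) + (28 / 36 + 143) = 149981 / 1026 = 146.18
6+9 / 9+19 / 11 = 8.73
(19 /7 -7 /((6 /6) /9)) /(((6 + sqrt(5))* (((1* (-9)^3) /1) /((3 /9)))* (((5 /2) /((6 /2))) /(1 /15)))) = 0.00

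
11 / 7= 1.57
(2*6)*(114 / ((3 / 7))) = 3192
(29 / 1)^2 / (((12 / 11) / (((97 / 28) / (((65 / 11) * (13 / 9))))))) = 29612451 / 94640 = 312.90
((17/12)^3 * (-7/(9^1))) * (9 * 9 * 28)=-240737/48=-5015.35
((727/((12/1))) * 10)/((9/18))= 3635/3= 1211.67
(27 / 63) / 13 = 3 / 91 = 0.03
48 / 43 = 1.12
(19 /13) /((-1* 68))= -19 /884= -0.02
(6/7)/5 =6/35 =0.17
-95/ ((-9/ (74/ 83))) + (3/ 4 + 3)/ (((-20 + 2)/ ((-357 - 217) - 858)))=229885/ 747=307.74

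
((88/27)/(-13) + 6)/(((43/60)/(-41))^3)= -1112660624000/1033591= -1076499.92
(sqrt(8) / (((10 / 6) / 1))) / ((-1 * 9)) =-2 * sqrt(2) / 15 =-0.19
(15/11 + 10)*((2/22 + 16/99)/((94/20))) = 31250/51183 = 0.61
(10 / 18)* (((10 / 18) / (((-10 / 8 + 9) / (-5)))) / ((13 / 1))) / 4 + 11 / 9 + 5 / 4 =322303 / 130572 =2.47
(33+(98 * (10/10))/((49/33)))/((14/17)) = 1683/14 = 120.21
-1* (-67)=67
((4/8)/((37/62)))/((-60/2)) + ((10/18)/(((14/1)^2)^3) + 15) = 187700039101/12536677440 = 14.97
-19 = -19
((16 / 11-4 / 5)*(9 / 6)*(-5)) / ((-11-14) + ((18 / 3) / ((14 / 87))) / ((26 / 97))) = -9828 / 228437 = -0.04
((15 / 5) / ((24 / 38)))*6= 57 / 2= 28.50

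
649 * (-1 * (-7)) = 4543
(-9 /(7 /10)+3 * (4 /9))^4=17635.36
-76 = -76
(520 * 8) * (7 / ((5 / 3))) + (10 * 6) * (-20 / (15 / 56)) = 12992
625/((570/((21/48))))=875/1824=0.48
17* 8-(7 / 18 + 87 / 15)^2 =791351 / 8100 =97.70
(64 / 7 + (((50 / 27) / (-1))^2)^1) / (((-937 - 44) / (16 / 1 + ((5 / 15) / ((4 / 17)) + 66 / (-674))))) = -1123323443 / 5061109473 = -0.22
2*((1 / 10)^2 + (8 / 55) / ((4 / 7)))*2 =291 / 275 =1.06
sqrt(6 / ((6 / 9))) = 3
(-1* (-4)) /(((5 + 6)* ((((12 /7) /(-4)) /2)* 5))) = -56 /165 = -0.34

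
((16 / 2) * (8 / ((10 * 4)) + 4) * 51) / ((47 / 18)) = 154224 / 235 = 656.27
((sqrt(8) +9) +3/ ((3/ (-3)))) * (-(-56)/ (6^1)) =56 * sqrt(2)/ 3 +56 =82.40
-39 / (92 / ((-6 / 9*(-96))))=-624 / 23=-27.13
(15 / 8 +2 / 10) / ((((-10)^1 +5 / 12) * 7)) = -249 / 8050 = -0.03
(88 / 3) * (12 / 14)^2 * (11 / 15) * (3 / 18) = 1936 / 735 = 2.63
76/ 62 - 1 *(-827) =25675/ 31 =828.23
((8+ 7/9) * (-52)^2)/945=213616/8505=25.12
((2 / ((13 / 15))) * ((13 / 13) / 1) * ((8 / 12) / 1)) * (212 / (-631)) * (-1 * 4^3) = 271360 / 8203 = 33.08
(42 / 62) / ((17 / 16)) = 336 / 527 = 0.64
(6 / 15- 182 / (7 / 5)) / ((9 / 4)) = -57.60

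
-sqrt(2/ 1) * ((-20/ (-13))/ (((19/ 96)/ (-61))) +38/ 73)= 8540374 * sqrt(2)/ 18031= 669.84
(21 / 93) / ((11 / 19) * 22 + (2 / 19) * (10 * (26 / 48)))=798 / 47027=0.02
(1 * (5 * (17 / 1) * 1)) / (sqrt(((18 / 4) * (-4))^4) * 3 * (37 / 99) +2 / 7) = 6545 / 27994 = 0.23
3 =3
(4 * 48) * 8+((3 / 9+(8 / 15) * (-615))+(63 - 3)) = 3805 / 3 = 1268.33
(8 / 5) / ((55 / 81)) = 648 / 275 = 2.36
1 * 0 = 0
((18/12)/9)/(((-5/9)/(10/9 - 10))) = 8/3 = 2.67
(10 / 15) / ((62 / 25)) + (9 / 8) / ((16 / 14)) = 7459 / 5952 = 1.25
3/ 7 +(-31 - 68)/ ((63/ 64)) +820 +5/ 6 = 30269/ 42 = 720.69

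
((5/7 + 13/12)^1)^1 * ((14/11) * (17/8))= 2567/528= 4.86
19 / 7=2.71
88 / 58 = 44 / 29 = 1.52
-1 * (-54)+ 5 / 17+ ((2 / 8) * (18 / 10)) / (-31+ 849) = 15100433 / 278120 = 54.29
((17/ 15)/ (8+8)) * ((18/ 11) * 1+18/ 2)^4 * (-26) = -13804302447/ 585640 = -23571.31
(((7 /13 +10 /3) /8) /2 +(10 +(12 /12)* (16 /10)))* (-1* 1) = -36947 /3120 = -11.84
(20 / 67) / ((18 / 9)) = 10 / 67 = 0.15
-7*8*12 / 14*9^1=-432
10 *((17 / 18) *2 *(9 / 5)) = 34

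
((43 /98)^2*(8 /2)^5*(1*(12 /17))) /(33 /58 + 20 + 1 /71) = 23390767104 /3459689737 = 6.76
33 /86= 0.38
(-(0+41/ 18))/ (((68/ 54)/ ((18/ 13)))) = -1107/ 442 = -2.50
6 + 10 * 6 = 66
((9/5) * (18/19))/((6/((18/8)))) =243/380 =0.64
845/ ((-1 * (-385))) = 169/ 77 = 2.19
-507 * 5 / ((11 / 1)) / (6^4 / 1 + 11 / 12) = -0.18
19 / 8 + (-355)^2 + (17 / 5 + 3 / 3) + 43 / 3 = 126046.11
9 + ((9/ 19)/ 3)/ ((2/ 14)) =192/ 19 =10.11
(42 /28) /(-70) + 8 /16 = 67 /140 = 0.48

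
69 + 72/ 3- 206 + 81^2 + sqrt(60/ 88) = sqrt(330)/ 22 + 6448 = 6448.83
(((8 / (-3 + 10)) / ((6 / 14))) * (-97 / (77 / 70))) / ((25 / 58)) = -90016 / 165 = -545.55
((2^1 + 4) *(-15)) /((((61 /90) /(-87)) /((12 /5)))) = 1691280 /61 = 27725.90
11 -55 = -44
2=2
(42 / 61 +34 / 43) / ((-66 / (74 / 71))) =-143560 / 6145689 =-0.02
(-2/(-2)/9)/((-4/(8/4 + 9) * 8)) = -11/288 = -0.04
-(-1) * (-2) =-2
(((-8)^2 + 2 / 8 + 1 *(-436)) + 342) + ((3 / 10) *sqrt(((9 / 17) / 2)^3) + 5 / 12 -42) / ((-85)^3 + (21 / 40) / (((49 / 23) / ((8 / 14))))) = -107428617107 / 3611054172 -3969 *sqrt(34) / 347864885236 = -29.75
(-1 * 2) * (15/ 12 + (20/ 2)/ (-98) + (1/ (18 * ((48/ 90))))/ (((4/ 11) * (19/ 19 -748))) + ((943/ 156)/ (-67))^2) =-6161766502301/ 2665779506208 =-2.31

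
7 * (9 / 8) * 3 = 189 / 8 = 23.62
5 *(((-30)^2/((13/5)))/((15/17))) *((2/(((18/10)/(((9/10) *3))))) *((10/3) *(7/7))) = 255000/13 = 19615.38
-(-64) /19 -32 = -544 /19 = -28.63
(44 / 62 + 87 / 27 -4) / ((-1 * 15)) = 19 / 4185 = 0.00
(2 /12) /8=1 /48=0.02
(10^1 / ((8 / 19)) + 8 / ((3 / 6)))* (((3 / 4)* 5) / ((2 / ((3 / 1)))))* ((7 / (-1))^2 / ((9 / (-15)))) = -584325 / 32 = -18260.16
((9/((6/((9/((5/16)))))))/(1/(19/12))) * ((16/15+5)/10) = 5187/125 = 41.50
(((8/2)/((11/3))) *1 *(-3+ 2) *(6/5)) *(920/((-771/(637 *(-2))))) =-5625984/2827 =-1990.09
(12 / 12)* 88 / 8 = 11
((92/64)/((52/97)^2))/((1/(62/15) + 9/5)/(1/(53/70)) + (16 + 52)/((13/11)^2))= 0.10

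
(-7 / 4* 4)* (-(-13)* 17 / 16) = -1547 / 16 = -96.69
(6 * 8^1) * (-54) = -2592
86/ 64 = 43/ 32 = 1.34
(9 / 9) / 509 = 1 / 509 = 0.00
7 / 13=0.54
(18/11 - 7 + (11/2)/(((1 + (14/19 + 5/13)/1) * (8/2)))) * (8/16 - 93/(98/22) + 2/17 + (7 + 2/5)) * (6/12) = 3327561749/109746560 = 30.32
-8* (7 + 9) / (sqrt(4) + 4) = -21.33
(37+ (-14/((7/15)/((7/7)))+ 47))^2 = 2916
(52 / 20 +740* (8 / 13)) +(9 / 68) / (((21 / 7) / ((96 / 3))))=459.40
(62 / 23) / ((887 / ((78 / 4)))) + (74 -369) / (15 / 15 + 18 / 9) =-6014668 / 61203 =-98.27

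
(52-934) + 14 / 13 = -11452 / 13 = -880.92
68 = 68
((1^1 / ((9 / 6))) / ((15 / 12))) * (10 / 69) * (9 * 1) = 0.70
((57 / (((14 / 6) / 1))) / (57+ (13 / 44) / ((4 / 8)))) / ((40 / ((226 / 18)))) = 23617 / 177380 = 0.13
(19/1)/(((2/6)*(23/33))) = 1881/23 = 81.78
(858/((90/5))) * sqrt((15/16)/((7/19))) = 143 * sqrt(1995)/84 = 76.04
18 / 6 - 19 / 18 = 35 / 18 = 1.94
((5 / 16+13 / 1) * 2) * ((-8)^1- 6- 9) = -4899 / 8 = -612.38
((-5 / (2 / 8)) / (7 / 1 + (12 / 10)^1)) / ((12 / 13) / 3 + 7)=-260 / 779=-0.33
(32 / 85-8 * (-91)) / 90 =30956 / 3825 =8.09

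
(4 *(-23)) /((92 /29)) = -29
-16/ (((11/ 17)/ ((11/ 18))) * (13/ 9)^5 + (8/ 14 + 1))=-12492144/ 6425009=-1.94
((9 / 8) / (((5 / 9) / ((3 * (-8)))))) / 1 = -243 / 5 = -48.60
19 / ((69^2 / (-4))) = -76 / 4761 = -0.02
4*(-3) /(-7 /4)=6.86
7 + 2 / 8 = 29 / 4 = 7.25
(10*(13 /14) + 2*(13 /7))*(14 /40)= 91 /20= 4.55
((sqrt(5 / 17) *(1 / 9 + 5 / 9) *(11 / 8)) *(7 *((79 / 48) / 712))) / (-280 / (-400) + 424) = 30415 *sqrt(85) / 14804838144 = 0.00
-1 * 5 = -5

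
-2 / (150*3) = -1 / 225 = -0.00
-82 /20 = -4.10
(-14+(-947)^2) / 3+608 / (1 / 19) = 310483.67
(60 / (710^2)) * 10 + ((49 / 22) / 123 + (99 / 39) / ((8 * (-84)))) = 0.02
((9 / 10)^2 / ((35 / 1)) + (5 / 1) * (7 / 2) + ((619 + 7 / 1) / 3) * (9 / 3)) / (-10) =-2252331 / 35000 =-64.35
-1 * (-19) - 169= -150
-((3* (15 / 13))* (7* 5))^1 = -1575 / 13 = -121.15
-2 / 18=-1 / 9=-0.11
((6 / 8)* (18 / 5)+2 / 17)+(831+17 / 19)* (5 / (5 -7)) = -6708449 / 3230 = -2076.92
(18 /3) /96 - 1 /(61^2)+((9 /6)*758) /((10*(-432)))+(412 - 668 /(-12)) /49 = 2453106599 /262553760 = 9.34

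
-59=-59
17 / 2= 8.50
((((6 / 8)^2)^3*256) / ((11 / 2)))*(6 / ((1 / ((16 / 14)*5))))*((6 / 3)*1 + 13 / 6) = 91125 / 77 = 1183.44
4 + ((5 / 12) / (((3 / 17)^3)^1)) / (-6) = -16789 / 1944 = -8.64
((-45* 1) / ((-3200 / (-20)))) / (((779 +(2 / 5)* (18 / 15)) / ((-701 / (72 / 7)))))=122675 / 4988672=0.02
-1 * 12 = -12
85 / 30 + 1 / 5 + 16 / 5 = 6.23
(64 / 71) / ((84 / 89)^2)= 31684 / 31311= 1.01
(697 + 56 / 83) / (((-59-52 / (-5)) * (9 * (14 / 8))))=-1158140 / 1270647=-0.91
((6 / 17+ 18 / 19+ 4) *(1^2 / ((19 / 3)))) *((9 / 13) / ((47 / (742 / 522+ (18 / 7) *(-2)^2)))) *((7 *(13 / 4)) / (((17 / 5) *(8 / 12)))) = 205976070 / 142200427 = 1.45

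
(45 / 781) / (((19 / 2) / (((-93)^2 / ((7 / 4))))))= 3113640 / 103873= 29.98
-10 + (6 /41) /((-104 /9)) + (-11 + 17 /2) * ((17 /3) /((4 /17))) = -898267 /12792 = -70.22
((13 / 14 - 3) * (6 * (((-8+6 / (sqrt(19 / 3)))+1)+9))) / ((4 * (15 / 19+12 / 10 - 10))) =8265 / 10654+1305 * sqrt(57) / 10654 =1.70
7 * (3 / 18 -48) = -2009 / 6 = -334.83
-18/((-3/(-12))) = -72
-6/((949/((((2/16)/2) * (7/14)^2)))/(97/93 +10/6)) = -63/235352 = -0.00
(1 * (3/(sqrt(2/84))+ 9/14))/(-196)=-3 * sqrt(42)/196 - 9/2744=-0.10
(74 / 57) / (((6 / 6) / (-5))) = -370 / 57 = -6.49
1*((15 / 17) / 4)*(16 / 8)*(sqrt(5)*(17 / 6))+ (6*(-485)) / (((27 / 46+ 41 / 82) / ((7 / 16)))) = -46851 / 40+ 5*sqrt(5) / 4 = -1168.48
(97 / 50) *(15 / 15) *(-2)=-97 / 25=-3.88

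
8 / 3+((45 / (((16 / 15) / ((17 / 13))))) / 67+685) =688.49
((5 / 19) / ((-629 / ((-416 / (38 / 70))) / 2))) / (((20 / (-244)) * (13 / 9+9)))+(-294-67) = -3860673163 / 10672243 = -361.75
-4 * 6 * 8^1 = -192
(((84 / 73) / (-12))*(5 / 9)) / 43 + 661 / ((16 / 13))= 242760283 / 452016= 537.06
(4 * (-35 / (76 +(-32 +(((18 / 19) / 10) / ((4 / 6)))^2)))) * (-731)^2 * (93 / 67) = -251161425942000 / 106471643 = -2358951.35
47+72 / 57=917 / 19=48.26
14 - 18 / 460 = 3211 / 230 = 13.96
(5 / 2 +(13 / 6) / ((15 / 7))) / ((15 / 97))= 15326 / 675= 22.71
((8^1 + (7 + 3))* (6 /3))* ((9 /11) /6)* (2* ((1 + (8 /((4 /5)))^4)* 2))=2160216 /11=196383.27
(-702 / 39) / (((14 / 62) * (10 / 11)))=-3069 / 35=-87.69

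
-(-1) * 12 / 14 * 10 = 60 / 7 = 8.57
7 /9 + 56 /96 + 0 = 49 /36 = 1.36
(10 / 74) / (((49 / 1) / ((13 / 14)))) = 65 / 25382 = 0.00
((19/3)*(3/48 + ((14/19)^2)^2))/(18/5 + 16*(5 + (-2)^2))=3724885/242973216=0.02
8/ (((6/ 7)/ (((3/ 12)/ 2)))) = 7/ 6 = 1.17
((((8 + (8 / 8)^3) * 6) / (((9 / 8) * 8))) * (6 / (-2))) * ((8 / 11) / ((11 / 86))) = -12384 / 121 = -102.35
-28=-28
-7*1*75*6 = -3150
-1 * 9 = -9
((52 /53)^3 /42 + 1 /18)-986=-18494419009 /18758502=-985.92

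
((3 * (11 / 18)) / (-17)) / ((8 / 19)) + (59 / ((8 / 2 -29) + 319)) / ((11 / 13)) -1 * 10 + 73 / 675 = -980777891 / 98960400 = -9.91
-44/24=-1.83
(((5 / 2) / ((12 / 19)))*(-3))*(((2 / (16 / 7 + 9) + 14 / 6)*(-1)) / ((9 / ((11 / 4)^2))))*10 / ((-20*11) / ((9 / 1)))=-621775 / 60672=-10.25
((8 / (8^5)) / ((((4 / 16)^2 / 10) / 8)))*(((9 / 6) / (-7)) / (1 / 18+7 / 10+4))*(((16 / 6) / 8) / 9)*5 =-125 / 47936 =-0.00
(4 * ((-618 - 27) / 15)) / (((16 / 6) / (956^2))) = -58948872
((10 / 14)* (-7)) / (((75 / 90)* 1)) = -6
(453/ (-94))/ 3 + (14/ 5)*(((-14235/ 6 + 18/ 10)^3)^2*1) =58405735340976360193765433121/ 117500000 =497070088008309448457.58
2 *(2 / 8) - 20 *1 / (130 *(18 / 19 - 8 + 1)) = 1571 / 2990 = 0.53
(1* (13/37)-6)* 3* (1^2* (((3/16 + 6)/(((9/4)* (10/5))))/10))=-6897/2960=-2.33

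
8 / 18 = 4 / 9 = 0.44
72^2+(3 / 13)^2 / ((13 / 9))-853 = 9515288 / 2197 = 4331.04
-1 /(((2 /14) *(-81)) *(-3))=-7 /243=-0.03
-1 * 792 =-792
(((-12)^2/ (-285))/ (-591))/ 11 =0.00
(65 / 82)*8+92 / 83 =25352 / 3403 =7.45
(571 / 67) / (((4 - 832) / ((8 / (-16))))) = 571 / 110952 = 0.01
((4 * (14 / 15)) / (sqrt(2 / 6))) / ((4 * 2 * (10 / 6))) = 7 * sqrt(3) / 25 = 0.48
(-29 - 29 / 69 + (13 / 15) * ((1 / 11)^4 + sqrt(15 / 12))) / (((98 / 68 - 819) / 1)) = 5052598934 / 140406677565 - 221 * sqrt(5) / 416955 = 0.03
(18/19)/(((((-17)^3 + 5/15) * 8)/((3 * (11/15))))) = -297/5600440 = -0.00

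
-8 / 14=-4 / 7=-0.57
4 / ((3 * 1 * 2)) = 2 / 3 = 0.67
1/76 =0.01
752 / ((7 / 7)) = 752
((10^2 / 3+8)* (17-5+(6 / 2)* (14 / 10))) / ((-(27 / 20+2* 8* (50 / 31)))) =-415152 / 16837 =-24.66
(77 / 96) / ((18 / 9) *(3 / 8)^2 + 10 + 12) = 77 / 2139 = 0.04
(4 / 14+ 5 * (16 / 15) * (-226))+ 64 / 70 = -18062 / 15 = -1204.13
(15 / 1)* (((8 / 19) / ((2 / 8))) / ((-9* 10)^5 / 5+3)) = -160 / 7479539981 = -0.00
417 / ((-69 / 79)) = -10981 / 23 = -477.43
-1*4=-4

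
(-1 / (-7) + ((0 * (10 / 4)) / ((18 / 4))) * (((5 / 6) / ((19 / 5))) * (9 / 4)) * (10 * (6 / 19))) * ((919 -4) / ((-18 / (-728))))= 15860 / 3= 5286.67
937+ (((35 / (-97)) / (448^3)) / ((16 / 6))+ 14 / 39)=937.36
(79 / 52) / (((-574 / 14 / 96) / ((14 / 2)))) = -24.90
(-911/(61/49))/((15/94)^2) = -394430204/13725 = -28738.08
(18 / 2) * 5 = 45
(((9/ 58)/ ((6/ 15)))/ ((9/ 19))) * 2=95/ 58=1.64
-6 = -6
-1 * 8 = -8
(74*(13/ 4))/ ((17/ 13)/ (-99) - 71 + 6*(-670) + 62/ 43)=-26619021/ 452641936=-0.06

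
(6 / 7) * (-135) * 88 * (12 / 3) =-285120 / 7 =-40731.43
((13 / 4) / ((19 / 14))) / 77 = 0.03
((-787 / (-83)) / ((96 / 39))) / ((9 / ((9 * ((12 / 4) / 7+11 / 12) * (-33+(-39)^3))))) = -2859042719 / 9296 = -307556.23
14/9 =1.56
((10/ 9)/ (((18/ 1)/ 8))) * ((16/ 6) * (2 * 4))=2560/ 243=10.53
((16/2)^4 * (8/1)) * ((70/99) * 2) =46338.59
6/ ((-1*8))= -3/ 4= -0.75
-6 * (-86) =516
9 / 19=0.47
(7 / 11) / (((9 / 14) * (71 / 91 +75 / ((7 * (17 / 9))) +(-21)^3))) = -21658 / 202480245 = -0.00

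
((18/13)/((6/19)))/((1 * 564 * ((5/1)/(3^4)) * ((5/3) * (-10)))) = -4617/611000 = -0.01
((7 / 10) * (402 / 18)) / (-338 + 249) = -469 / 2670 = -0.18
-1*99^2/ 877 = -11.18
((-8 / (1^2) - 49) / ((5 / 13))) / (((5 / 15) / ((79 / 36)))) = -975.65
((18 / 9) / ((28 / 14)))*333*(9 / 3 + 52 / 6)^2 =45325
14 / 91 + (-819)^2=670761.15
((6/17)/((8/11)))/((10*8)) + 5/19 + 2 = 234547/103360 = 2.27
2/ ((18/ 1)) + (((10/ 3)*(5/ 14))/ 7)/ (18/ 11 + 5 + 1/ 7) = 0.14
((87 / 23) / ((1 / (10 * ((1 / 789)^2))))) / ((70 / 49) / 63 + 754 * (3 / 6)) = 42630 / 264512008829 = 0.00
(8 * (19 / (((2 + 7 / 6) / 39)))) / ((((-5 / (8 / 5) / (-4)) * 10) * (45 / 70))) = 46592 / 125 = 372.74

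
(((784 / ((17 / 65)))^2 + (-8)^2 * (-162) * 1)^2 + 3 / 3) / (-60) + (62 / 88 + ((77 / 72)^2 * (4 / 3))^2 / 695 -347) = -12959661697948139538347291269 / 9652186122036480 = -1342665955058.67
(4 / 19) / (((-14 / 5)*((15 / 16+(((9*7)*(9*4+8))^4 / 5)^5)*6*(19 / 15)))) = -1250000 / 29012806624636678036909583585598450695129553800753503025658153239781012357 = -0.00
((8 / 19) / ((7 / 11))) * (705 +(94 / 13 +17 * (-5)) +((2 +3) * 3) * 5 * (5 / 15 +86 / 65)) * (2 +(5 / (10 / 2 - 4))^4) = 28369176 / 91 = 311749.19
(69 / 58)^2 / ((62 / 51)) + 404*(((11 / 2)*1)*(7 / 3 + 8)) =22961.83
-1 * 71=-71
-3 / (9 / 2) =-2 / 3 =-0.67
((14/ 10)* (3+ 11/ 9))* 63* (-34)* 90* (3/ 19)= -179928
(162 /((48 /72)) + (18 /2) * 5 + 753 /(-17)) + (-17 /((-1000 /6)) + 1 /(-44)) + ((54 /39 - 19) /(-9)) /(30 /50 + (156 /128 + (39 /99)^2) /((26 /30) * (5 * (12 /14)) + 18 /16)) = 390001296401802 /1585374522875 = 246.00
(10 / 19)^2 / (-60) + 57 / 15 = 20552 / 5415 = 3.80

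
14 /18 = 7 /9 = 0.78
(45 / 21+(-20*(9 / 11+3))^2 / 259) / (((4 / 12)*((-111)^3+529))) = -2318265 / 42843609578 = -0.00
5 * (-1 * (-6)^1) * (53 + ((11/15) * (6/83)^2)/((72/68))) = 10954258/6889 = 1590.11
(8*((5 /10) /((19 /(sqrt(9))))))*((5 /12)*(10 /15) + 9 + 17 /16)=1489 /228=6.53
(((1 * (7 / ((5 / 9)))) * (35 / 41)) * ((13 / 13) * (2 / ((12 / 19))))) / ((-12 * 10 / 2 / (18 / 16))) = -0.64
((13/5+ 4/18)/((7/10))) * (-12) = -1016/21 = -48.38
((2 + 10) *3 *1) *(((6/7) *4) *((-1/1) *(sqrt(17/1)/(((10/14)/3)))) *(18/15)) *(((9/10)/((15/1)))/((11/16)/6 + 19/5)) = -2239488 *sqrt(17)/234875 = -39.31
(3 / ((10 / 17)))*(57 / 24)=969 / 80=12.11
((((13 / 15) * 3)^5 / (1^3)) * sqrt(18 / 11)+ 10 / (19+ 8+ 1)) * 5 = 25 / 14+ 1113879 * sqrt(22) / 6875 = 761.72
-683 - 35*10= -1033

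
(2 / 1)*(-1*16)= -32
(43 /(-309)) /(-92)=43 /28428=0.00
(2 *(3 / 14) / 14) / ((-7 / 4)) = -0.02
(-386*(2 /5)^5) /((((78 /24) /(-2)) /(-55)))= -1086976 /8125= -133.78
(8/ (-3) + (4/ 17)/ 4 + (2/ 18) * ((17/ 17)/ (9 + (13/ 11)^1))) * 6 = -44501/ 2856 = -15.58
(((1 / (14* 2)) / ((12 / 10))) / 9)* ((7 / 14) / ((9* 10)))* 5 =5 / 54432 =0.00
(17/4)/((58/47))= 799/232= 3.44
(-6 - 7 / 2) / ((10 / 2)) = -19 / 10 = -1.90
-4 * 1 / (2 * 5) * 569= -1138 / 5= -227.60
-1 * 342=-342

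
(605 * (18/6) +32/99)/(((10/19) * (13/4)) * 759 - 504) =6829246/2988117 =2.29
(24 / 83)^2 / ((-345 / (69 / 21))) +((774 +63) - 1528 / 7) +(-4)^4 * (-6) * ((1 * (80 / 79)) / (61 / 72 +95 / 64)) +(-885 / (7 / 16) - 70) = -54776770733459 / 25581578155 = -2141.26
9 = 9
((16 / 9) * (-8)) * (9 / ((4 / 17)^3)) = -9826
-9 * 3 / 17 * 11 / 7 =-297 / 119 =-2.50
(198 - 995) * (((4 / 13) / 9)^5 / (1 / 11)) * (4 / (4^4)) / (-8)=17534 / 21924480357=0.00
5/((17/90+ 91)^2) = 40500/67354849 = 0.00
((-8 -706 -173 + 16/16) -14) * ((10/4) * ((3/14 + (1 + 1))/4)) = -34875/28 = -1245.54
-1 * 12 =-12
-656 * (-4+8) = -2624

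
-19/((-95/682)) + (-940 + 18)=-3928/5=-785.60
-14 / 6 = -7 / 3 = -2.33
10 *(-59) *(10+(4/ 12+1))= -20060/ 3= -6686.67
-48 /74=-24 /37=-0.65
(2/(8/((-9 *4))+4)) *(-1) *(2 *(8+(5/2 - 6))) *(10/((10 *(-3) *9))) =3/17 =0.18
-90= -90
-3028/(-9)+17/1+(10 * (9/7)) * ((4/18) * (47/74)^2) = 30582928/86247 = 354.60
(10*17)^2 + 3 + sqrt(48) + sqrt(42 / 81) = sqrt(42) / 9 + 4*sqrt(3) + 28903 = 28910.65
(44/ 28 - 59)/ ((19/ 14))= -804/ 19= -42.32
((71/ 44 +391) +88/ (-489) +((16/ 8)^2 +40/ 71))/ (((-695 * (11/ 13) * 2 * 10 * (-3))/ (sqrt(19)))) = 7884070961 * sqrt(19)/ 700726633200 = 0.05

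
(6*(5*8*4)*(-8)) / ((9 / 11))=-28160 / 3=-9386.67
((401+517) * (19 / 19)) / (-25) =-918 / 25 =-36.72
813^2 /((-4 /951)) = -157145379.75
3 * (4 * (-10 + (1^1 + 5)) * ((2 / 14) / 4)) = -12 / 7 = -1.71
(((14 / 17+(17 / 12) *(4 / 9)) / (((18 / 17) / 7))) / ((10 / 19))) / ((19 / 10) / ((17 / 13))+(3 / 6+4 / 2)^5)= 1723528 / 9358173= 0.18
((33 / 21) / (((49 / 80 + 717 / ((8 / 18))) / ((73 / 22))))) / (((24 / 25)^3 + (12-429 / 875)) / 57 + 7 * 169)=216718750 / 79365682940851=0.00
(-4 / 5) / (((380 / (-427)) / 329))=140483 / 475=295.75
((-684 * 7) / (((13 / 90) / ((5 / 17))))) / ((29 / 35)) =-75411000 / 6409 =-11766.42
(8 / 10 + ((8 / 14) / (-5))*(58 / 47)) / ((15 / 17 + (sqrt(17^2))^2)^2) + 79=788995349999 / 9987281920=79.00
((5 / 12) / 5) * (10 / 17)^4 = 2500 / 250563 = 0.01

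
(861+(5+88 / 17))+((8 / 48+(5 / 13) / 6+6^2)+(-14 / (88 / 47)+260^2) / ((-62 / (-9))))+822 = 6958066091 / 602888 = 11541.23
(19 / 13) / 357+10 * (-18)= -835361 / 4641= -180.00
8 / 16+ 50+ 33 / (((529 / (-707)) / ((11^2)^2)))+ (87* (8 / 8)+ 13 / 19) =-12977610719 / 20102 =-645588.04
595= 595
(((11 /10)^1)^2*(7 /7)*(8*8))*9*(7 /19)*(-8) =-975744 /475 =-2054.20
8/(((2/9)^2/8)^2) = 209952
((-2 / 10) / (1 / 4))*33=-132 / 5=-26.40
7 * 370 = 2590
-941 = -941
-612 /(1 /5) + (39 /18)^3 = -658763 /216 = -3049.83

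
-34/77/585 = -34/45045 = -0.00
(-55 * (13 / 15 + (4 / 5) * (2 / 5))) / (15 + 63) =-979 / 1170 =-0.84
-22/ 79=-0.28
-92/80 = -23/20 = -1.15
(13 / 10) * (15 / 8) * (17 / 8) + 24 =3735 / 128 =29.18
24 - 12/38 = 450/19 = 23.68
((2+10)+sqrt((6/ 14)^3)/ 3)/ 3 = sqrt(21)/ 147+4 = 4.03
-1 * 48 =-48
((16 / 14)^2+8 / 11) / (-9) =-1096 / 4851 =-0.23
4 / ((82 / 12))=24 / 41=0.59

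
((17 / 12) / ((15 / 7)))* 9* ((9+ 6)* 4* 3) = 1071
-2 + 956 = 954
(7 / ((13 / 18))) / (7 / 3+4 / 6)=42 / 13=3.23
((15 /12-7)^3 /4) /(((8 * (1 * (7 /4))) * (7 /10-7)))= 60835 /112896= 0.54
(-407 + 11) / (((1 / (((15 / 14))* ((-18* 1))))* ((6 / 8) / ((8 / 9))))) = 63360 / 7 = 9051.43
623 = 623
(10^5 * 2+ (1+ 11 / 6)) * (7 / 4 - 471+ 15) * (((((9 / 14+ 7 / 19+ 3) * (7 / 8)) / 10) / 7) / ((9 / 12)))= -332359965509 / 54720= -6073829.78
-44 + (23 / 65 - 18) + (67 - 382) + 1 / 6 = -146827 / 390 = -376.48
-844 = -844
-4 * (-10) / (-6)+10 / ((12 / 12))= 10 / 3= 3.33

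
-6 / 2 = -3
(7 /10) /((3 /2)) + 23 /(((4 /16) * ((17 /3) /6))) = 24959 /255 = 97.88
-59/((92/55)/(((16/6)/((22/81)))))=-7965/23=-346.30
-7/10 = -0.70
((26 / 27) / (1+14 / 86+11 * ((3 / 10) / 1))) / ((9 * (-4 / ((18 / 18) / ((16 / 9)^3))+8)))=-8385 / 5062322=-0.00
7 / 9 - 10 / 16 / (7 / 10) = -29 / 252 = -0.12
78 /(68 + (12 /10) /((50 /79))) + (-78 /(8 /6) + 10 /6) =-55.72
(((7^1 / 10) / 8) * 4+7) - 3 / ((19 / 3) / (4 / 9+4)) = 1993 / 380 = 5.24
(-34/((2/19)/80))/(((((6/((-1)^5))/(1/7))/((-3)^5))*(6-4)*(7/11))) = -5755860/49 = -117466.53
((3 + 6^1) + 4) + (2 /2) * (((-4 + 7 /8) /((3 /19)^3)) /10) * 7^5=-576390449 /432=-1334237.15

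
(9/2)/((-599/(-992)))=4464/599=7.45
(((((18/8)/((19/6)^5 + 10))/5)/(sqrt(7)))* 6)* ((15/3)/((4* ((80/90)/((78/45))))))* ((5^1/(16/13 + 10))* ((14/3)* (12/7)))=13305708* sqrt(7)/1305021949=0.03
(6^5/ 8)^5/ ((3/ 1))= 289207845356544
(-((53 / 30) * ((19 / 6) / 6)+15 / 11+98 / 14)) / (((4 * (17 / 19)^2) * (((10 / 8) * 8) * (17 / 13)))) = -518280841 / 2334657600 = -0.22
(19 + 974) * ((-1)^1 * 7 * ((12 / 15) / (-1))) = 27804 / 5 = 5560.80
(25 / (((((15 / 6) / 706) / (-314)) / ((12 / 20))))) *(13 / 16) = -2161419 / 2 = -1080709.50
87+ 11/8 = 707/8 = 88.38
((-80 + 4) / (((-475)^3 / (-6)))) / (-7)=24 / 39484375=0.00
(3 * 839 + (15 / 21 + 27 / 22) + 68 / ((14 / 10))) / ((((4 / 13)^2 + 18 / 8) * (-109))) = -133644186 / 13302905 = -10.05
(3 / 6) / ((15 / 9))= 3 / 10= 0.30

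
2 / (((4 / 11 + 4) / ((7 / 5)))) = 77 / 120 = 0.64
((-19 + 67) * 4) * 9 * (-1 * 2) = -3456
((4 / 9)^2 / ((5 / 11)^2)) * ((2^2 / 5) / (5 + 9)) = 3872 / 70875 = 0.05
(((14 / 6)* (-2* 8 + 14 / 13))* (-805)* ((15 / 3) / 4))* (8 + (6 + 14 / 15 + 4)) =77616490 / 117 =663388.80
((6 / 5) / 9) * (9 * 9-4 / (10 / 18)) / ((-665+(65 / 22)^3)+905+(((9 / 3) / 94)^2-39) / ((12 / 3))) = 11572544544 / 301123116625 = 0.04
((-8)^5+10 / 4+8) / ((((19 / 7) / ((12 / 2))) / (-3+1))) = 2751630 / 19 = 144822.63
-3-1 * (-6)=3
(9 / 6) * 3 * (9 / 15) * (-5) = -27 / 2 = -13.50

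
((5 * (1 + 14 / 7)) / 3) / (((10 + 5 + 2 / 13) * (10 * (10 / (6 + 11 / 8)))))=767 / 31520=0.02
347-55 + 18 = 310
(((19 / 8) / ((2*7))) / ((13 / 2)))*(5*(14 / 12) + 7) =209 / 624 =0.33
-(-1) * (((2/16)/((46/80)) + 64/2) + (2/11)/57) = 464653/14421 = 32.22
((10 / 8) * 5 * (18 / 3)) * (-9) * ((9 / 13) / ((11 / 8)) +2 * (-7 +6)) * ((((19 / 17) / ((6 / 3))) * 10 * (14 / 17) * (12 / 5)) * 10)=2305422000 / 41327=55784.89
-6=-6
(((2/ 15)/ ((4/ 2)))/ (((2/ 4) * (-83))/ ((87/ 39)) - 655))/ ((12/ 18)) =-29/ 195345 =-0.00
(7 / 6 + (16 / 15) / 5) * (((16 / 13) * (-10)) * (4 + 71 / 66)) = -12328 / 143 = -86.21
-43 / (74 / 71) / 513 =-3053 / 37962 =-0.08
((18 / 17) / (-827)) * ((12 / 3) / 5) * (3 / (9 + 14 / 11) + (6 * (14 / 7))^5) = -254.87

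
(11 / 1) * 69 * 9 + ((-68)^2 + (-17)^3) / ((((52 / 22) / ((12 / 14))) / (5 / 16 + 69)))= -630597 / 1456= -433.10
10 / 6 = 5 / 3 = 1.67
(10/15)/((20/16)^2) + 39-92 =-3943/75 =-52.57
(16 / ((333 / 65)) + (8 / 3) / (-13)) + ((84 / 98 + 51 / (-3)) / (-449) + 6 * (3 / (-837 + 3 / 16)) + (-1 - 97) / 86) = 1.79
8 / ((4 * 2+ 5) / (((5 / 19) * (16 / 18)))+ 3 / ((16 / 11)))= 0.14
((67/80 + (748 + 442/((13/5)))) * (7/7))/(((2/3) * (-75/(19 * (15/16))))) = -4189899/12800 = -327.34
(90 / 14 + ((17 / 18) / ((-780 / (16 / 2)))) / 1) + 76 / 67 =6217012 / 823095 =7.55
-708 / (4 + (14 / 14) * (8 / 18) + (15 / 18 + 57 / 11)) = -67.69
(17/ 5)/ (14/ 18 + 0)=153/ 35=4.37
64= 64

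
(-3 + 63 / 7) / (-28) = -0.21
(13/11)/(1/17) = 221/11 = 20.09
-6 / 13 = -0.46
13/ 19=0.68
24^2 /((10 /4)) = 1152 /5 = 230.40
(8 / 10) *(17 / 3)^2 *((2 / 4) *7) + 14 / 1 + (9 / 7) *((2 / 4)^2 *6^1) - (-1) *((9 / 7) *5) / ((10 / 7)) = 34757 / 315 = 110.34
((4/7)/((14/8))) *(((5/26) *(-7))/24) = -5/273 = -0.02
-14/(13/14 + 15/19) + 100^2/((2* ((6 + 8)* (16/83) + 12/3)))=46896114/63523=738.25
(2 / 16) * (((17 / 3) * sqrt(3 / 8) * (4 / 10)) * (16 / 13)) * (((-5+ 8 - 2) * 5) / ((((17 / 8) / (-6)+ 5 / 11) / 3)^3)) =22521286656 * sqrt(6) / 1935401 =28503.48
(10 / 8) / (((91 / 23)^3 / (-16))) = -0.32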